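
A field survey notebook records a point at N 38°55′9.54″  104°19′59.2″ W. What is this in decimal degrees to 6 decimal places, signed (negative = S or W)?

Lat: 55′ + 9.54″ = 55.15900′; 38 + 55.15900/60 = 38.9193167
N → positive
Lon: 104 + 19/60 + 59.2/3600 = 104.3331111
W → negative

38.919317, -104.333111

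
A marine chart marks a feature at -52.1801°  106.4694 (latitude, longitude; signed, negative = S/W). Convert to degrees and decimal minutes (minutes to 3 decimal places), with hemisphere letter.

52° 10.806′ S, 106° 28.164′ E

Latitude is negative → S; |value| = 52.180100
Lat: 52° + 0.180100 × 60 = 52° 10.80600′
Lon: minutes = (106.469400 − 106) × 60 = 28.16400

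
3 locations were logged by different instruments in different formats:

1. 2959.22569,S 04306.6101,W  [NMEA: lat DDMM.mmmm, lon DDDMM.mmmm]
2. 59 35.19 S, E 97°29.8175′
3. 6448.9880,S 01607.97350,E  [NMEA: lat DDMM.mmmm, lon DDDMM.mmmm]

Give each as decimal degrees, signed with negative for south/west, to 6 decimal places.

1. -29.987095, -43.110168
2. -59.586500, 97.496958
3. -64.816467, 16.132892

Point 1:
  Lat: degrees = first 2 digits = 29, minutes = 59.22569; 29 + 59.22569/60 = 29.9870948
  S ⇒ negate
  Longitude: split at 3 digits → 043° and 6.6101′; 43 + 6.6101/60 = 43.1101683
  W ⇒ negate
Point 2:
  φ: 35.19′ = 0.586500°; total 59.5865000
  hemisphere S, so the sign is −
  λ: 97 + 29.8175/60 = 97.4969583
  E → positive
Point 3:
  Lat: split at 2 digits → 64° and 48.988′; 64 + 48.988/60 = 64.8164667
  S → negative
  Lon: split at 3 digits → 016° and 7.9735′; 16 + 7.9735/60 = 16.1328917
  E ⇒ keep positive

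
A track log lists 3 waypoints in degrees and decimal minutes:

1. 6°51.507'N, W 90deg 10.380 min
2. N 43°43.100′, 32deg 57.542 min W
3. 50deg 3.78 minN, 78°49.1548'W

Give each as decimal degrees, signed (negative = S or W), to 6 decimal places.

1. 6.858450, -90.173000
2. 43.718333, -32.959033
3. 50.063000, -78.819247

Point 1:
  Lat: 6 + 51.507/60 = 6.8584500
  N ⇒ keep positive
  Longitude: 10.38′ = 0.173000°; total 90.1730000
  hemisphere W, so the sign is −
Point 2:
  φ: 43.1′ = 0.718333°; total 43.7183333
  N ⇒ keep positive
  λ: 57.542′ = 0.959033°; total 32.9590333
  W ⇒ negate
Point 3:
  Lat: 3.78′ = 0.063000°; total 50.0630000
  N ⇒ keep positive
  λ: 49.1548′ = 0.819247°; total 78.8192467
  W ⇒ negate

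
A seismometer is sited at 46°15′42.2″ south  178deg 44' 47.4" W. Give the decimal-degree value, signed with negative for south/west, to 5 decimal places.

-46.26172, -178.74650

Lat: 46° + 15/60 + 42.2/3600 = 46 + 0.250000 + 0.011722 = 46.261722
hemisphere S, so the sign is −
Lon: 44′ + 47.4″ = 44.79000′; 178 + 44.79000/60 = 178.746500
W ⇒ negate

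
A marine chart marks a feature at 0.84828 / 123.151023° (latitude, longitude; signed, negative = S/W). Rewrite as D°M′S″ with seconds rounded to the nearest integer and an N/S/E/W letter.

0°50′54″ N, 123°09′4″ E

φ: 0.848280° → 50.89680′; 0.89680 × 60 = 53.81″
λ: whole degrees 123; 9.06138′ → 9′ and 3.68″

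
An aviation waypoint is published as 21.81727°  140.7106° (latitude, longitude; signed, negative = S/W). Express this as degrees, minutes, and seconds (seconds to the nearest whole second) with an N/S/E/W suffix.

21°49′2″ N, 140°42′38″ E

φ: 0.817270 × 60 = 49.03620′ → 49′, remainder × 60 = 2.17″
Lon: whole degrees 140; 42.63600′ → 42′ and 38.16″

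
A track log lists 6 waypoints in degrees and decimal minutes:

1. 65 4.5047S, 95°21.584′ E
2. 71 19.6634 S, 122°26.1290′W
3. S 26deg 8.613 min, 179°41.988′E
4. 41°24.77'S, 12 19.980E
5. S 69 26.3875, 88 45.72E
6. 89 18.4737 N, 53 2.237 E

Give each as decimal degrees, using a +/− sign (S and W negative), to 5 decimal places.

Point 1:
  Lat: 65 + 4.5047/60 = 65.075078
  S ⇒ negate
  Lon: 95 + 21.584/60 = 95.359733
  E ⇒ keep positive
Point 2:
  φ: 19.6634′ = 0.327723°; total 71.327723
  hemisphere S, so the sign is −
  Longitude: 122 + 26.129/60 = 122.435483
  W → negative
Point 3:
  φ: 26 + 8.613/60 = 26.143550
  S → negative
  λ: 179 + 41.988/60 = 179.699800
  E → positive
Point 4:
  φ: 24.77′ = 0.412833°; total 41.412833
  hemisphere S, so the sign is −
  Longitude: 12 + 19.98/60 = 12.333000
  E ⇒ keep positive
Point 5:
  Latitude: 69 + 26.3875/60 = 69.439792
  S → negative
  Longitude: 45.72′ = 0.762000°; total 88.762000
  E → positive
Point 6:
  φ: 89 + 18.4737/60 = 89.307895
  N → positive
  Longitude: 53 + 2.237/60 = 53.037283
  E → positive

1. -65.07508, 95.35973
2. -71.32772, -122.43548
3. -26.14355, 179.69980
4. -41.41283, 12.33300
5. -69.43979, 88.76200
6. 89.30790, 53.03728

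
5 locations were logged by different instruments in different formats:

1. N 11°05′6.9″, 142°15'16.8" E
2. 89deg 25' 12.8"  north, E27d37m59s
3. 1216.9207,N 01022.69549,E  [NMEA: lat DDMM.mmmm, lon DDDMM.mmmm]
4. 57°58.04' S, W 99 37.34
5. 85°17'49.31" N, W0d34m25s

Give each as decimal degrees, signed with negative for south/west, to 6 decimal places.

1. 11.085250, 142.254667
2. 89.420222, 27.633056
3. 12.282012, 10.378258
4. -57.967333, -99.622333
5. 85.297031, -0.573611

Point 1:
  Latitude: 11 + 5/60 + 6.9/3600 = 11.0852500
  N ⇒ keep positive
  λ: 142° + 15/60 + 16.8/3600 = 142 + 0.250000 + 0.004667 = 142.2546667
  E → positive
Point 2:
  φ: 25′ + 12.8″ = 25.21333′; 89 + 25.21333/60 = 89.4202222
  N → positive
  λ: 27° + 37/60 + 59/3600 = 27 + 0.616667 + 0.016389 = 27.6330556
  E ⇒ keep positive
Point 3:
  φ: degrees = first 2 digits = 12, minutes = 16.9207; 12 + 16.9207/60 = 12.2820117
  N ⇒ keep positive
  Lon: split at 3 digits → 010° and 22.69549′; 10 + 22.69549/60 = 10.3782582
  E → positive
Point 4:
  φ: 58.04′ = 0.967333°; total 57.9673333
  S → negative
  Lon: 99 + 37.34/60 = 99.6223333
  hemisphere W, so the sign is −
Point 5:
  φ: 17′ + 49.31″ = 17.82183′; 85 + 17.82183/60 = 85.2970306
  N ⇒ keep positive
  Lon: 0 + 34/60 + 25/3600 = 0.5736111
  W → negative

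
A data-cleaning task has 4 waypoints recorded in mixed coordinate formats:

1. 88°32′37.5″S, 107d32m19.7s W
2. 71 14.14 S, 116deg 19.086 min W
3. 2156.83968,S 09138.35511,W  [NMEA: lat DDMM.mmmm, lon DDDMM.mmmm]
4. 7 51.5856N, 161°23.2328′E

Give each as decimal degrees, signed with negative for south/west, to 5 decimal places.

1. -88.54375, -107.53881
2. -71.23567, -116.31810
3. -21.94733, -91.63925
4. 7.85976, 161.38721

Point 1:
  Latitude: 88° + 32/60 + 37.5/3600 = 88 + 0.533333 + 0.010417 = 88.543750
  S → negative
  λ: 107 + 32/60 + 19.7/3600 = 107.538806
  hemisphere W, so the sign is −
Point 2:
  φ: 71 + 14.14/60 = 71.235667
  S → negative
  Lon: 116 + 19.086/60 = 116.318100
  hemisphere W, so the sign is −
Point 3:
  φ: split at 2 digits → 21° and 56.83968′; 21 + 56.83968/60 = 21.947328
  hemisphere S, so the sign is −
  Lon: split at 3 digits → 091° and 38.35511′; 91 + 38.35511/60 = 91.639252
  hemisphere W, so the sign is −
Point 4:
  Latitude: 51.5856′ = 0.859760°; total 7.859760
  N ⇒ keep positive
  Longitude: 161 + 23.2328/60 = 161.387213
  E → positive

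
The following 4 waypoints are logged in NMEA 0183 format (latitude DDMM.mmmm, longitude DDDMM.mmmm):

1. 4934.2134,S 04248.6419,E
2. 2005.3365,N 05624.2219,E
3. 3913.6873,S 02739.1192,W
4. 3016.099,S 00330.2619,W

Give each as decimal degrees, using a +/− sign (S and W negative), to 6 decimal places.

Point 1:
  Latitude: split at 2 digits → 49° and 34.2134′; 49 + 34.2134/60 = 49.5702233
  hemisphere S, so the sign is −
  λ: degrees = first 3 digits = 42, minutes = 48.6419; 42 + 48.6419/60 = 42.8106983
  E → positive
Point 2:
  φ: degrees = first 2 digits = 20, minutes = 5.3365; 20 + 5.3365/60 = 20.0889417
  N ⇒ keep positive
  λ: split at 3 digits → 056° and 24.2219′; 56 + 24.2219/60 = 56.4036983
  E → positive
Point 3:
  Lat: degrees = first 2 digits = 39, minutes = 13.6873; 39 + 13.6873/60 = 39.2281217
  S → negative
  λ: split at 3 digits → 027° and 39.1192′; 27 + 39.1192/60 = 27.6519867
  hemisphere W, so the sign is −
Point 4:
  Lat: split at 2 digits → 30° and 16.099′; 30 + 16.099/60 = 30.2683167
  S → negative
  Longitude: degrees = first 3 digits = 3, minutes = 30.2619; 3 + 30.2619/60 = 3.5043650
  W ⇒ negate

1. -49.570223, 42.810698
2. 20.088942, 56.403698
3. -39.228122, -27.651987
4. -30.268317, -3.504365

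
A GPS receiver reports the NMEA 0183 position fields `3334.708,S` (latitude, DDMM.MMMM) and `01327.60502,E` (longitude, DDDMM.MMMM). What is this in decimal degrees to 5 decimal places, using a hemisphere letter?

33.57847° S, 13.46008° E

Lat: split at 2 digits → 33° and 34.708′; 33 + 34.708/60 = 33.578467
λ: degrees = first 3 digits = 13, minutes = 27.60502; 13 + 27.60502/60 = 13.460084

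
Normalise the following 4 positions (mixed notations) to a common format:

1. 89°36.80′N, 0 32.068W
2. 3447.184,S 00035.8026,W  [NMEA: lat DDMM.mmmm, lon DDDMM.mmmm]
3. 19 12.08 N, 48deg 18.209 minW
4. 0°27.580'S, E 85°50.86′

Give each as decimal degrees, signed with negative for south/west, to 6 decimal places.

1. 89.613333, -0.534467
2. -34.786400, -0.596710
3. 19.201333, -48.303483
4. -0.459667, 85.847667

Point 1:
  Lat: 36.8′ = 0.613333°; total 89.6133333
  N → positive
  Longitude: 32.068′ = 0.534467°; total 0.5344667
  hemisphere W, so the sign is −
Point 2:
  Lat: split at 2 digits → 34° and 47.184′; 34 + 47.184/60 = 34.7864000
  S ⇒ negate
  λ: split at 3 digits → 000° and 35.8026′; 0 + 35.8026/60 = 0.5967100
  W ⇒ negate
Point 3:
  φ: 12.08′ = 0.201333°; total 19.2013333
  N → positive
  Lon: 48 + 18.209/60 = 48.3034833
  hemisphere W, so the sign is −
Point 4:
  Lat: 0 + 27.58/60 = 0.4596667
  S → negative
  Longitude: 85 + 50.86/60 = 85.8476667
  E → positive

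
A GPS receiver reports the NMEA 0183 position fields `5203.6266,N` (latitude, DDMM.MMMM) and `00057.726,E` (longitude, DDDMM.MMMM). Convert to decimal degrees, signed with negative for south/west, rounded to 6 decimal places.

52.060443, 0.962100

Lat: degrees = first 2 digits = 52, minutes = 3.6266; 52 + 3.6266/60 = 52.0604433
N ⇒ keep positive
Lon: degrees = first 3 digits = 0, minutes = 57.726; 0 + 57.726/60 = 0.9621000
E → positive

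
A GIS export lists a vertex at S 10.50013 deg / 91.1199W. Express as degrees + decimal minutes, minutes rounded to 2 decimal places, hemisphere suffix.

Latitude: 10° + 0.500130 × 60 = 10° 30.0078′
Longitude: 91° + 0.119900 × 60 = 91° 7.1940′

10° 30.01′ S, 91° 7.19′ W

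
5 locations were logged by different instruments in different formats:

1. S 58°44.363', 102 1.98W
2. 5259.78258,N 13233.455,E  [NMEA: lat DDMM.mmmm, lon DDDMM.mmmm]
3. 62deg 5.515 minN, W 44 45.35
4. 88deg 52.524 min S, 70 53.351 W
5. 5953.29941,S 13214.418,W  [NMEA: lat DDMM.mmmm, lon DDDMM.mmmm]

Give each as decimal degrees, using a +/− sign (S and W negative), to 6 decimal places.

1. -58.739383, -102.033000
2. 52.996376, 132.557583
3. 62.091917, -44.755833
4. -88.875400, -70.889183
5. -59.888324, -132.240300

Point 1:
  φ: 44.363′ = 0.739383°; total 58.7393833
  hemisphere S, so the sign is −
  Longitude: 102 + 1.98/60 = 102.0330000
  hemisphere W, so the sign is −
Point 2:
  Lat: degrees = first 2 digits = 52, minutes = 59.78258; 52 + 59.78258/60 = 52.9963763
  N ⇒ keep positive
  Longitude: split at 3 digits → 132° and 33.455′; 132 + 33.455/60 = 132.5575833
  E → positive
Point 3:
  φ: 62 + 5.515/60 = 62.0919167
  N ⇒ keep positive
  λ: 45.35′ = 0.755833°; total 44.7558333
  hemisphere W, so the sign is −
Point 4:
  Lat: 52.524′ = 0.875400°; total 88.8754000
  hemisphere S, so the sign is −
  λ: 70 + 53.351/60 = 70.8891833
  W → negative
Point 5:
  φ: split at 2 digits → 59° and 53.29941′; 59 + 53.29941/60 = 59.8883235
  hemisphere S, so the sign is −
  Longitude: degrees = first 3 digits = 132, minutes = 14.418; 132 + 14.418/60 = 132.2403000
  W ⇒ negate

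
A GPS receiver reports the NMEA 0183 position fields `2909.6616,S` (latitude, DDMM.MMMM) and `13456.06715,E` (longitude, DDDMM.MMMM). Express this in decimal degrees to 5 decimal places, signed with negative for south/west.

-29.16103, 134.93445

Lat: degrees = first 2 digits = 29, minutes = 9.6616; 29 + 9.6616/60 = 29.161027
S → negative
λ: degrees = first 3 digits = 134, minutes = 56.06715; 134 + 56.06715/60 = 134.934453
E → positive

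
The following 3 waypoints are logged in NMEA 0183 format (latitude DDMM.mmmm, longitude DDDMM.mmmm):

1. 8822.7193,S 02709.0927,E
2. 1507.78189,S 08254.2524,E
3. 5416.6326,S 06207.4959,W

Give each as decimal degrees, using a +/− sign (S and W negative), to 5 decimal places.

1. -88.37866, 27.15155
2. -15.12970, 82.90421
3. -54.27721, -62.12493

Point 1:
  Latitude: degrees = first 2 digits = 88, minutes = 22.7193; 88 + 22.7193/60 = 88.378655
  hemisphere S, so the sign is −
  λ: degrees = first 3 digits = 27, minutes = 9.0927; 27 + 9.0927/60 = 27.151545
  E ⇒ keep positive
Point 2:
  Lat: split at 2 digits → 15° and 7.78189′; 15 + 7.78189/60 = 15.129698
  S → negative
  Lon: split at 3 digits → 082° and 54.2524′; 82 + 54.2524/60 = 82.904207
  E ⇒ keep positive
Point 3:
  φ: degrees = first 2 digits = 54, minutes = 16.6326; 54 + 16.6326/60 = 54.277210
  hemisphere S, so the sign is −
  λ: split at 3 digits → 062° and 7.4959′; 62 + 7.4959/60 = 62.124932
  W ⇒ negate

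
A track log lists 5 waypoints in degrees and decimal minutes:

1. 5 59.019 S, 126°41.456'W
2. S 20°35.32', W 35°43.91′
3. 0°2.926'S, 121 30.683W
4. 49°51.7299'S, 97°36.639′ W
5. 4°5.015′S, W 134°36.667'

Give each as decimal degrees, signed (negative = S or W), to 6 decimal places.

Point 1:
  Latitude: 5 + 59.019/60 = 5.9836500
  S → negative
  Longitude: 126 + 41.456/60 = 126.6909333
  W → negative
Point 2:
  φ: 35.32′ = 0.588667°; total 20.5886667
  S → negative
  Longitude: 43.91′ = 0.731833°; total 35.7318333
  W → negative
Point 3:
  Lat: 2.926′ = 0.048767°; total 0.0487667
  hemisphere S, so the sign is −
  Lon: 121 + 30.683/60 = 121.5113833
  W ⇒ negate
Point 4:
  φ: 49 + 51.7299/60 = 49.8621650
  S → negative
  λ: 36.639′ = 0.610650°; total 97.6106500
  W ⇒ negate
Point 5:
  φ: 4 + 5.015/60 = 4.0835833
  S ⇒ negate
  λ: 134 + 36.667/60 = 134.6111167
  W ⇒ negate

1. -5.983650, -126.690933
2. -20.588667, -35.731833
3. -0.048767, -121.511383
4. -49.862165, -97.610650
5. -4.083583, -134.611117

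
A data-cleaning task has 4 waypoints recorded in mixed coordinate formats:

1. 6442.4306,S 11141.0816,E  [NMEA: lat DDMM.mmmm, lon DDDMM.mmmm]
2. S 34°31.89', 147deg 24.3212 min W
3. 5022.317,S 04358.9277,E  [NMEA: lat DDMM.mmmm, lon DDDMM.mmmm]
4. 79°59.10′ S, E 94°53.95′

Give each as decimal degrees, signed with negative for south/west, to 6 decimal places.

1. -64.707177, 111.684693
2. -34.531500, -147.405353
3. -50.371950, 43.982128
4. -79.985000, 94.899167

Point 1:
  Lat: degrees = first 2 digits = 64, minutes = 42.4306; 64 + 42.4306/60 = 64.7071767
  S ⇒ negate
  λ: split at 3 digits → 111° and 41.0816′; 111 + 41.0816/60 = 111.6846933
  E → positive
Point 2:
  Latitude: 34 + 31.89/60 = 34.5315000
  S → negative
  Lon: 147 + 24.3212/60 = 147.4053533
  hemisphere W, so the sign is −
Point 3:
  Lat: split at 2 digits → 50° and 22.317′; 50 + 22.317/60 = 50.3719500
  S → negative
  λ: split at 3 digits → 043° and 58.9277′; 43 + 58.9277/60 = 43.9821283
  E → positive
Point 4:
  φ: 79 + 59.1/60 = 79.9850000
  hemisphere S, so the sign is −
  Longitude: 53.95′ = 0.899167°; total 94.8991667
  E ⇒ keep positive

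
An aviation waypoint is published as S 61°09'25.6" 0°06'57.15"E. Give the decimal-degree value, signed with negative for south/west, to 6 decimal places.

Lat: 61° + 9/60 + 25.6/3600 = 61 + 0.150000 + 0.007111 = 61.1571111
S ⇒ negate
Lon: 0° + 6/60 + 57.15/3600 = 0 + 0.100000 + 0.015875 = 0.1158750
E ⇒ keep positive

-61.157111, 0.115875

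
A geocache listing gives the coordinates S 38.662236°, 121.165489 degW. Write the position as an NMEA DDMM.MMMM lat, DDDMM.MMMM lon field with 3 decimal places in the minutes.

3839.734,S / 12109.929,W

Latitude: fractional part 0.662236 → 39.73416 minutes
Longitude: 121° + 0.165489 × 60 = 121° 9.92934′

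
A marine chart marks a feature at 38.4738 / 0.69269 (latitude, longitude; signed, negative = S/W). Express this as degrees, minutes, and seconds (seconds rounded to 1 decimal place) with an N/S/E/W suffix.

38°28′25.7″ N, 0°41′33.7″ E

Latitude: whole degrees 38; 28.42800′ → 28′ and 25.680″
Lon: 0.692690° → 41.56140′; 0.56140 × 60 = 33.684″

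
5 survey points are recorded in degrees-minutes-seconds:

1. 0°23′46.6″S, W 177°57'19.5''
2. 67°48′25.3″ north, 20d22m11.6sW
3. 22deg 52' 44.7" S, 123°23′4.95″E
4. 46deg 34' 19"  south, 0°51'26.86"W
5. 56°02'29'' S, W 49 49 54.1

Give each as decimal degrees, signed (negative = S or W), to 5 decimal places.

1. -0.39628, -177.95542
2. 67.80703, -20.36989
3. -22.87908, 123.38471
4. -46.57194, -0.85746
5. -56.04139, -49.83169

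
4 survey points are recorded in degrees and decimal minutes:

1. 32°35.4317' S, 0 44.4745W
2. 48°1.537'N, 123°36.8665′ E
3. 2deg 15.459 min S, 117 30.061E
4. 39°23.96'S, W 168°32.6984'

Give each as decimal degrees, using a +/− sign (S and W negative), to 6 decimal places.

Point 1:
  Lat: 32 + 35.4317/60 = 32.5905283
  hemisphere S, so the sign is −
  λ: 44.4745′ = 0.741242°; total 0.7412417
  hemisphere W, so the sign is −
Point 2:
  φ: 1.537′ = 0.025617°; total 48.0256167
  N ⇒ keep positive
  Lon: 36.8665′ = 0.614442°; total 123.6144417
  E ⇒ keep positive
Point 3:
  Lat: 15.459′ = 0.257650°; total 2.2576500
  S → negative
  Longitude: 117 + 30.061/60 = 117.5010167
  E → positive
Point 4:
  Lat: 39 + 23.96/60 = 39.3993333
  S ⇒ negate
  Longitude: 168 + 32.6984/60 = 168.5449733
  W → negative

1. -32.590528, -0.741242
2. 48.025617, 123.614442
3. -2.257650, 117.501017
4. -39.399333, -168.544973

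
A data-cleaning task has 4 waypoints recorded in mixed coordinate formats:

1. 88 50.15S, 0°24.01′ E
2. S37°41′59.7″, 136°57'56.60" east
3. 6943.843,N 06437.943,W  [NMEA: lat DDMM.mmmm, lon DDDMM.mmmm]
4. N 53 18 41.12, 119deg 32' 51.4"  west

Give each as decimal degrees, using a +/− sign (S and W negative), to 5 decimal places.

1. -88.83583, 0.40017
2. -37.69992, 136.96572
3. 69.73072, -64.63238
4. 53.31142, -119.54761

Point 1:
  Latitude: 50.15′ = 0.835833°; total 88.835833
  S → negative
  Longitude: 24.01′ = 0.400167°; total 0.400167
  E ⇒ keep positive
Point 2:
  Latitude: 41′ + 59.7″ = 41.99500′; 37 + 41.99500/60 = 37.699917
  S ⇒ negate
  Longitude: 136 + 57/60 + 56.6/3600 = 136.965722
  E → positive
Point 3:
  Lat: split at 2 digits → 69° and 43.843′; 69 + 43.843/60 = 69.730717
  N ⇒ keep positive
  Longitude: split at 3 digits → 064° and 37.943′; 64 + 37.943/60 = 64.632383
  W ⇒ negate
Point 4:
  Lat: 53 + 18/60 + 41.12/3600 = 53.311422
  N ⇒ keep positive
  Longitude: 32′ + 51.4″ = 32.85667′; 119 + 32.85667/60 = 119.547611
  W ⇒ negate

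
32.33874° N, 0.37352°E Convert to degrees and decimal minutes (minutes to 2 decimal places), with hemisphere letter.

32° 20.32′ N, 0° 22.41′ E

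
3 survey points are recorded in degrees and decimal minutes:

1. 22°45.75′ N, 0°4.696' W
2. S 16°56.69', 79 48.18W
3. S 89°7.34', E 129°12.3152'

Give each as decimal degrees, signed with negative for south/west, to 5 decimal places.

1. 22.76250, -0.07827
2. -16.94483, -79.80300
3. -89.12233, 129.20525

Point 1:
  Lat: 22 + 45.75/60 = 22.762500
  N → positive
  Lon: 0 + 4.696/60 = 0.078267
  W ⇒ negate
Point 2:
  Lat: 56.69′ = 0.944833°; total 16.944833
  S → negative
  Lon: 48.18′ = 0.803000°; total 79.803000
  W ⇒ negate
Point 3:
  φ: 89 + 7.34/60 = 89.122333
  S → negative
  λ: 12.3152′ = 0.205253°; total 129.205253
  E → positive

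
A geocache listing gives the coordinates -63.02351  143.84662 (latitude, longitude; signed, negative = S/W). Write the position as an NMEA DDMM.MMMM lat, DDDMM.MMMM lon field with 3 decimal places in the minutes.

6301.411,S / 14350.797,E

Latitude is negative → S; |value| = 63.023510
φ: 63° + 0.023510 × 60 = 63° 1.41060′
Longitude: 143° + 0.846620 × 60 = 143° 50.79720′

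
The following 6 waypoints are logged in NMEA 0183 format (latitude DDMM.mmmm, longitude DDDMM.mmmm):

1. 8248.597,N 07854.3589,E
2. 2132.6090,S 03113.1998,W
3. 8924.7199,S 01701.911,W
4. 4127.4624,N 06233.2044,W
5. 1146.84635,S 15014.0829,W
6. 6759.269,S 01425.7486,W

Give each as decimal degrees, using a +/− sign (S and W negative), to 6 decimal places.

1. 82.809950, 78.905982
2. -21.543483, -31.219997
3. -89.411998, -17.031850
4. 41.457707, -62.553407
5. -11.780773, -150.234715
6. -67.987817, -14.429143

Point 1:
  Latitude: split at 2 digits → 82° and 48.597′; 82 + 48.597/60 = 82.8099500
  N ⇒ keep positive
  Longitude: degrees = first 3 digits = 78, minutes = 54.3589; 78 + 54.3589/60 = 78.9059817
  E ⇒ keep positive
Point 2:
  φ: split at 2 digits → 21° and 32.609′; 21 + 32.609/60 = 21.5434833
  hemisphere S, so the sign is −
  Lon: split at 3 digits → 031° and 13.1998′; 31 + 13.1998/60 = 31.2199967
  W → negative
Point 3:
  φ: degrees = first 2 digits = 89, minutes = 24.7199; 89 + 24.7199/60 = 89.4119983
  hemisphere S, so the sign is −
  Lon: degrees = first 3 digits = 17, minutes = 1.911; 17 + 1.911/60 = 17.0318500
  W → negative
Point 4:
  Lat: degrees = first 2 digits = 41, minutes = 27.4624; 41 + 27.4624/60 = 41.4577067
  N ⇒ keep positive
  λ: split at 3 digits → 062° and 33.2044′; 62 + 33.2044/60 = 62.5534067
  W → negative
Point 5:
  Latitude: split at 2 digits → 11° and 46.84635′; 11 + 46.84635/60 = 11.7807725
  hemisphere S, so the sign is −
  λ: split at 3 digits → 150° and 14.0829′; 150 + 14.0829/60 = 150.2347150
  W → negative
Point 6:
  φ: split at 2 digits → 67° and 59.269′; 67 + 59.269/60 = 67.9878167
  hemisphere S, so the sign is −
  Lon: split at 3 digits → 014° and 25.7486′; 14 + 25.7486/60 = 14.4291433
  W ⇒ negate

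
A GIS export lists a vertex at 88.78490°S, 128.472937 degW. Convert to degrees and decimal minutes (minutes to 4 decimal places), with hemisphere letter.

88° 47.0940′ S, 128° 28.3762′ W

φ: minutes = (88.784900 − 88) × 60 = 47.094000
λ: 128° + 0.472937 × 60 = 128° 28.376220′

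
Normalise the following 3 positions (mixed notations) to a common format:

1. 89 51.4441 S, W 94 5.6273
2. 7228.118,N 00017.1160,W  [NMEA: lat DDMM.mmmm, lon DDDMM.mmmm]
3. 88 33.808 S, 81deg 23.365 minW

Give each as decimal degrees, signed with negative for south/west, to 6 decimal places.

1. -89.857402, -94.093788
2. 72.468633, -0.285267
3. -88.563467, -81.389417

Point 1:
  Latitude: 89 + 51.4441/60 = 89.8574017
  S ⇒ negate
  Lon: 94 + 5.6273/60 = 94.0937883
  W ⇒ negate
Point 2:
  Latitude: split at 2 digits → 72° and 28.118′; 72 + 28.118/60 = 72.4686333
  N ⇒ keep positive
  Longitude: split at 3 digits → 000° and 17.116′; 0 + 17.116/60 = 0.2852667
  W → negative
Point 3:
  Lat: 33.808′ = 0.563467°; total 88.5634667
  S ⇒ negate
  Longitude: 81 + 23.365/60 = 81.3894167
  hemisphere W, so the sign is −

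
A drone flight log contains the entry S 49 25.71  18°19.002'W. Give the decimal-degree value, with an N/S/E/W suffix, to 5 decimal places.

49.42850° S, 18.31670° W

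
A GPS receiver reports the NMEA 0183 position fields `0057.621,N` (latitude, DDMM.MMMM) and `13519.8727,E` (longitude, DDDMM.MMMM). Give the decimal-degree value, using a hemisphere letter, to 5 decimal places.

0.96035° N, 135.33121° E

Latitude: split at 2 digits → 00° and 57.621′; 0 + 57.621/60 = 0.960350
Longitude: split at 3 digits → 135° and 19.8727′; 135 + 19.8727/60 = 135.331212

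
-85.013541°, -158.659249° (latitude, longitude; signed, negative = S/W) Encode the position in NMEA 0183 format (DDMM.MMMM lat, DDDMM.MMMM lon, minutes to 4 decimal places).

8500.8125,S / 15839.5549,W

Latitude is negative → S; |value| = 85.013541
Lat: fractional part 0.013541 → 0.812460 minutes
Longitude is negative → W; |value| = 158.659249
Lon: 158° + 0.659249 × 60 = 158° 39.554940′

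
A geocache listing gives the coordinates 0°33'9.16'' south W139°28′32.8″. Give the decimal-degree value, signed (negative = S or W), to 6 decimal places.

-0.552544, -139.475778

Lat: 0° + 33/60 + 9.16/3600 = 0 + 0.550000 + 0.002544 = 0.5525444
hemisphere S, so the sign is −
Lon: 139° + 28/60 + 32.8/3600 = 139 + 0.466667 + 0.009111 = 139.4757778
W → negative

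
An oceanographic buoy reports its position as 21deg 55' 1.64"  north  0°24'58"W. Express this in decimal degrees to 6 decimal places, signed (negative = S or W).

Lat: 21° + 55/60 + 1.64/3600 = 21 + 0.916667 + 0.000456 = 21.9171222
N ⇒ keep positive
λ: 24′ + 58″ = 24.96667′; 0 + 24.96667/60 = 0.4161111
W → negative

21.917122, -0.416111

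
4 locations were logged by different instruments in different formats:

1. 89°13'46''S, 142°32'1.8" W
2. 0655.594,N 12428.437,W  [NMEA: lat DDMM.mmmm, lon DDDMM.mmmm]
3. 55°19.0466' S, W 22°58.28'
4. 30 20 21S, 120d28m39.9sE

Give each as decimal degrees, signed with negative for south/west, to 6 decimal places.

1. -89.229444, -142.533833
2. 6.926567, -124.473950
3. -55.317443, -22.971333
4. -30.339167, 120.477750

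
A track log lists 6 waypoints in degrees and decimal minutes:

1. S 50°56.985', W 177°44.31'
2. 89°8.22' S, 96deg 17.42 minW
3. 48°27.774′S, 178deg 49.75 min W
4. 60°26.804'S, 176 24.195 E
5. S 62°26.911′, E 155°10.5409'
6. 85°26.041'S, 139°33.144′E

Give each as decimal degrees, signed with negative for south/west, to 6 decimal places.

1. -50.949750, -177.738500
2. -89.137000, -96.290333
3. -48.462900, -178.829167
4. -60.446733, 176.403250
5. -62.448517, 155.175682
6. -85.434017, 139.552400

Point 1:
  Latitude: 50 + 56.985/60 = 50.9497500
  S → negative
  λ: 177 + 44.31/60 = 177.7385000
  hemisphere W, so the sign is −
Point 2:
  φ: 89 + 8.22/60 = 89.1370000
  hemisphere S, so the sign is −
  Longitude: 96 + 17.42/60 = 96.2903333
  hemisphere W, so the sign is −
Point 3:
  Lat: 48 + 27.774/60 = 48.4629000
  hemisphere S, so the sign is −
  Longitude: 178 + 49.75/60 = 178.8291667
  hemisphere W, so the sign is −
Point 4:
  φ: 60 + 26.804/60 = 60.4467333
  S → negative
  Lon: 24.195′ = 0.403250°; total 176.4032500
  E → positive
Point 5:
  Lat: 62 + 26.911/60 = 62.4485167
  S → negative
  λ: 155 + 10.5409/60 = 155.1756817
  E → positive
Point 6:
  Latitude: 85 + 26.041/60 = 85.4340167
  hemisphere S, so the sign is −
  λ: 33.144′ = 0.552400°; total 139.5524000
  E ⇒ keep positive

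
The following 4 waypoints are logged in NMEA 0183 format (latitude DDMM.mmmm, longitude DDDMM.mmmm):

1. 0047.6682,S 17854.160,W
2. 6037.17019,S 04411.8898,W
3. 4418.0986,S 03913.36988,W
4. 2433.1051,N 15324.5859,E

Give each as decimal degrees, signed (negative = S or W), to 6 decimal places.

1. -0.794470, -178.902667
2. -60.619503, -44.198163
3. -44.301643, -39.222831
4. 24.551752, 153.409765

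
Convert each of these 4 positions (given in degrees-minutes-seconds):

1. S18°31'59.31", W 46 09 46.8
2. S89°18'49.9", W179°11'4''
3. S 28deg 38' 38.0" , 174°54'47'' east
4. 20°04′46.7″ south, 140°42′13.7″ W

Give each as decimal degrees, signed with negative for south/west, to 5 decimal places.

1. -18.53314, -46.16300
2. -89.31386, -179.18444
3. -28.64389, 174.91306
4. -20.07964, -140.70381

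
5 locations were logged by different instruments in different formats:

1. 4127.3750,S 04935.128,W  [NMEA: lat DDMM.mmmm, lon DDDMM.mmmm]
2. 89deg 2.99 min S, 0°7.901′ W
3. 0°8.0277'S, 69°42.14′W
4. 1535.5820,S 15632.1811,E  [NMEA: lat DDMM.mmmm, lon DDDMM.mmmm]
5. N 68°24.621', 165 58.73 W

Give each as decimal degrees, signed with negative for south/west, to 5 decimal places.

1. -41.45625, -49.58547
2. -89.04983, -0.13168
3. -0.13380, -69.70233
4. -15.59303, 156.53635
5. 68.41035, -165.97883

Point 1:
  Latitude: split at 2 digits → 41° and 27.375′; 41 + 27.375/60 = 41.456250
  hemisphere S, so the sign is −
  Longitude: degrees = first 3 digits = 49, minutes = 35.128; 49 + 35.128/60 = 49.585467
  W ⇒ negate
Point 2:
  Lat: 2.99′ = 0.049833°; total 89.049833
  S → negative
  Longitude: 0 + 7.901/60 = 0.131683
  W ⇒ negate
Point 3:
  Lat: 0 + 8.0277/60 = 0.133795
  hemisphere S, so the sign is −
  λ: 42.14′ = 0.702333°; total 69.702333
  W ⇒ negate
Point 4:
  Lat: degrees = first 2 digits = 15, minutes = 35.582; 15 + 35.582/60 = 15.593033
  S → negative
  Longitude: split at 3 digits → 156° and 32.1811′; 156 + 32.1811/60 = 156.536352
  E ⇒ keep positive
Point 5:
  Latitude: 68 + 24.621/60 = 68.410350
  N → positive
  Lon: 58.73′ = 0.978833°; total 165.978833
  W ⇒ negate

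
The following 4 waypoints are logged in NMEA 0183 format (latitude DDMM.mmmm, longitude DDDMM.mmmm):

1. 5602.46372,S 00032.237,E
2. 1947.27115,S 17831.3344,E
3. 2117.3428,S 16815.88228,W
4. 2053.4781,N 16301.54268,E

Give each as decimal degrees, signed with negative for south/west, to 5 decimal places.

Point 1:
  Latitude: degrees = first 2 digits = 56, minutes = 2.46372; 56 + 2.46372/60 = 56.041062
  S ⇒ negate
  Longitude: degrees = first 3 digits = 0, minutes = 32.237; 0 + 32.237/60 = 0.537283
  E ⇒ keep positive
Point 2:
  Lat: split at 2 digits → 19° and 47.27115′; 19 + 47.27115/60 = 19.787853
  S → negative
  Longitude: split at 3 digits → 178° and 31.3344′; 178 + 31.3344/60 = 178.522240
  E ⇒ keep positive
Point 3:
  φ: degrees = first 2 digits = 21, minutes = 17.3428; 21 + 17.3428/60 = 21.289047
  hemisphere S, so the sign is −
  Lon: split at 3 digits → 168° and 15.88228′; 168 + 15.88228/60 = 168.264705
  W → negative
Point 4:
  φ: degrees = first 2 digits = 20, minutes = 53.4781; 20 + 53.4781/60 = 20.891302
  N ⇒ keep positive
  λ: split at 3 digits → 163° and 1.54268′; 163 + 1.54268/60 = 163.025711
  E ⇒ keep positive

1. -56.04106, 0.53728
2. -19.78785, 178.52224
3. -21.28905, -168.26470
4. 20.89130, 163.02571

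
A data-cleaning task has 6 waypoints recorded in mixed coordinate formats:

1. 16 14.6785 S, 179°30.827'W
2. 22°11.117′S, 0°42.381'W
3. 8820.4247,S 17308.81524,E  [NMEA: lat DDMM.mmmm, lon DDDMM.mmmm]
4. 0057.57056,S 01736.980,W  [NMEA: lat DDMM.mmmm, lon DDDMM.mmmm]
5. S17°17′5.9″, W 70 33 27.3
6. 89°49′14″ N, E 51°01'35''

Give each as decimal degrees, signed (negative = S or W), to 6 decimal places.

Point 1:
  φ: 14.6785′ = 0.244642°; total 16.2446417
  S → negative
  Lon: 179 + 30.827/60 = 179.5137833
  W → negative
Point 2:
  φ: 11.117′ = 0.185283°; total 22.1852833
  S → negative
  Longitude: 0 + 42.381/60 = 0.7063500
  W ⇒ negate
Point 3:
  Lat: split at 2 digits → 88° and 20.4247′; 88 + 20.4247/60 = 88.3404117
  S → negative
  Lon: degrees = first 3 digits = 173, minutes = 8.81524; 173 + 8.81524/60 = 173.1469207
  E ⇒ keep positive
Point 4:
  Lat: degrees = first 2 digits = 0, minutes = 57.57056; 0 + 57.57056/60 = 0.9595093
  hemisphere S, so the sign is −
  λ: degrees = first 3 digits = 17, minutes = 36.98; 17 + 36.98/60 = 17.6163333
  W → negative
Point 5:
  Latitude: 17 + 17/60 + 5.9/3600 = 17.2849722
  S ⇒ negate
  Lon: 70° + 33/60 + 27.3/3600 = 70 + 0.550000 + 0.007583 = 70.5575833
  W ⇒ negate
Point 6:
  φ: 49′ + 14″ = 49.23333′; 89 + 49.23333/60 = 89.8205556
  N ⇒ keep positive
  Longitude: 51 + 1/60 + 35/3600 = 51.0263889
  E → positive

1. -16.244642, -179.513783
2. -22.185283, -0.706350
3. -88.340412, 173.146921
4. -0.959509, -17.616333
5. -17.284972, -70.557583
6. 89.820556, 51.026389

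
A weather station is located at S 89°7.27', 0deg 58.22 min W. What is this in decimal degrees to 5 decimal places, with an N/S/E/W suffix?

89.12117° S, 0.97033° W

Latitude: 7.27′ = 0.121167°; total 89.121167
Longitude: 58.22′ = 0.970333°; total 0.970333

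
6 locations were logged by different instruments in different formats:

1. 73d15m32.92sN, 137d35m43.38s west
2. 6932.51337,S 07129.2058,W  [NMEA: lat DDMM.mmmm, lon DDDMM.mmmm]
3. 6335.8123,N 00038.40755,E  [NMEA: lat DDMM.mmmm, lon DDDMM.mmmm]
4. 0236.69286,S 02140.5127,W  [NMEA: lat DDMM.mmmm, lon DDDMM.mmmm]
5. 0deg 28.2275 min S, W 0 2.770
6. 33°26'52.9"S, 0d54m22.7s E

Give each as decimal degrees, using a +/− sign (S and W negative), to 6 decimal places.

1. 73.259144, -137.595383
2. -69.541890, -71.486763
3. 63.596872, 0.640126
4. -2.611548, -21.675212
5. -0.470458, -0.046167
6. -33.448028, 0.906306

Point 1:
  Latitude: 15′ + 32.92″ = 15.54867′; 73 + 15.54867/60 = 73.2591444
  N → positive
  Longitude: 137 + 35/60 + 43.38/3600 = 137.5953833
  W → negative
Point 2:
  Lat: degrees = first 2 digits = 69, minutes = 32.51337; 69 + 32.51337/60 = 69.5418895
  S ⇒ negate
  Lon: degrees = first 3 digits = 71, minutes = 29.2058; 71 + 29.2058/60 = 71.4867633
  W → negative
Point 3:
  Lat: degrees = first 2 digits = 63, minutes = 35.8123; 63 + 35.8123/60 = 63.5968717
  N → positive
  Lon: split at 3 digits → 000° and 38.40755′; 0 + 38.40755/60 = 0.6401258
  E → positive
Point 4:
  Latitude: degrees = first 2 digits = 2, minutes = 36.69286; 2 + 36.69286/60 = 2.6115477
  S ⇒ negate
  Lon: degrees = first 3 digits = 21, minutes = 40.5127; 21 + 40.5127/60 = 21.6752117
  W → negative
Point 5:
  φ: 0 + 28.2275/60 = 0.4704583
  S ⇒ negate
  λ: 0 + 2.77/60 = 0.0461667
  hemisphere W, so the sign is −
Point 6:
  Latitude: 33 + 26/60 + 52.9/3600 = 33.4480278
  S → negative
  Longitude: 54′ + 22.7″ = 54.37833′; 0 + 54.37833/60 = 0.9063056
  E ⇒ keep positive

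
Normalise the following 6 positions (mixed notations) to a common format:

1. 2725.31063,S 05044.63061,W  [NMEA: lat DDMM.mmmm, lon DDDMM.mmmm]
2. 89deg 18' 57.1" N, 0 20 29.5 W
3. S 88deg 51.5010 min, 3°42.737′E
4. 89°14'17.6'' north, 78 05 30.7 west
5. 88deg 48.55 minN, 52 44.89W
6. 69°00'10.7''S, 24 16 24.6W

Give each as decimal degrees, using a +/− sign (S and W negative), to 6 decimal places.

1. -27.421844, -50.743844
2. 89.315861, -0.341528
3. -88.858350, 3.712283
4. 89.238222, -78.091861
5. 88.809167, -52.748167
6. -69.002972, -24.273500

Point 1:
  Lat: split at 2 digits → 27° and 25.31063′; 27 + 25.31063/60 = 27.4218438
  S → negative
  Lon: split at 3 digits → 050° and 44.63061′; 50 + 44.63061/60 = 50.7438435
  hemisphere W, so the sign is −
Point 2:
  Lat: 89 + 18/60 + 57.1/3600 = 89.3158611
  N → positive
  λ: 0° + 20/60 + 29.5/3600 = 0 + 0.333333 + 0.008194 = 0.3415278
  W ⇒ negate
Point 3:
  Lat: 51.501′ = 0.858350°; total 88.8583500
  S ⇒ negate
  Longitude: 3 + 42.737/60 = 3.7122833
  E → positive
Point 4:
  φ: 89° + 14/60 + 17.6/3600 = 89 + 0.233333 + 0.004889 = 89.2382222
  N → positive
  λ: 78 + 5/60 + 30.7/3600 = 78.0918611
  W ⇒ negate
Point 5:
  φ: 88 + 48.55/60 = 88.8091667
  N ⇒ keep positive
  Longitude: 52 + 44.89/60 = 52.7481667
  hemisphere W, so the sign is −
Point 6:
  Lat: 69° + 0/60 + 10.7/3600 = 69 + 0.000000 + 0.002972 = 69.0029722
  S → negative
  Longitude: 24° + 16/60 + 24.6/3600 = 24 + 0.266667 + 0.006833 = 24.2735000
  W ⇒ negate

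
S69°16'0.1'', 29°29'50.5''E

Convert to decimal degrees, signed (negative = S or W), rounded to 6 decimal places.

Lat: 69° + 16/60 + 0.1/3600 = 69 + 0.266667 + 0.000028 = 69.2666944
hemisphere S, so the sign is −
Lon: 29° + 29/60 + 50.5/3600 = 29 + 0.483333 + 0.014028 = 29.4973611
E → positive

-69.266694, 29.497361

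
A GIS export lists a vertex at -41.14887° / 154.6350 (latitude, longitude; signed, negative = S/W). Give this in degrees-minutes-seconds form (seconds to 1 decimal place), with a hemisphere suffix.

Latitude is negative → S; |value| = 41.148870
φ: 0.148870 × 60 = 8.93220′ → 8′, remainder × 60 = 55.932″
λ: 0.635000 × 60 = 38.10000′ → 38′, remainder × 60 = 6.000″

41°08′55.9″ S, 154°38′6.0″ E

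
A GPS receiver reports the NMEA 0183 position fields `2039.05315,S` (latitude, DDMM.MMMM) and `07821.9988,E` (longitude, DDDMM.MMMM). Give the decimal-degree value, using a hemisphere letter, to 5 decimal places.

20.65089° S, 78.36665° E

φ: split at 2 digits → 20° and 39.05315′; 20 + 39.05315/60 = 20.650886
Longitude: split at 3 digits → 078° and 21.9988′; 78 + 21.9988/60 = 78.366647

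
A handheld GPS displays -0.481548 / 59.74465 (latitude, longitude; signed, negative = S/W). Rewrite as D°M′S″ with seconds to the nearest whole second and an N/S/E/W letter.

0°28′54″ S, 59°44′41″ E

Latitude is negative → S; |value| = 0.481548
φ: 0.481548 × 60 = 28.89288′ → 28′, remainder × 60 = 53.57″
λ: whole degrees 59; 44.67900′ → 44′ and 40.74″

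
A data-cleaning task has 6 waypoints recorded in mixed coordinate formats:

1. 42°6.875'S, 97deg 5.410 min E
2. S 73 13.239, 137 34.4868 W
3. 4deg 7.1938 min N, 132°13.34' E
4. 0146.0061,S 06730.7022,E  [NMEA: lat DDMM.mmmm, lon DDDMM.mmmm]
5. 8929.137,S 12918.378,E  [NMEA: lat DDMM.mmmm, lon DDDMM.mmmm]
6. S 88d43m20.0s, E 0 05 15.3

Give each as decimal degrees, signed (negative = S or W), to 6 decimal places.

1. -42.114583, 97.090167
2. -73.220650, -137.574780
3. 4.119897, 132.222333
4. -1.766768, 67.511703
5. -89.485617, 129.306300
6. -88.722222, 0.087583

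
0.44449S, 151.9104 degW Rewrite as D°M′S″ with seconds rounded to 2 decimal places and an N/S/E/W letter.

0°26′40.16″ S, 151°54′37.44″ W

φ: 0.444490 × 60 = 26.66940′ → 26′, remainder × 60 = 40.1640″
Lon: whole degrees 151; 54.62400′ → 54′ and 37.4400″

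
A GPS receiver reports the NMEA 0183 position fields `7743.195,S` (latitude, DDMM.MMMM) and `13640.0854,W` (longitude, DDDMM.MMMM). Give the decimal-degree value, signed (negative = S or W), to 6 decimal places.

Latitude: degrees = first 2 digits = 77, minutes = 43.195; 77 + 43.195/60 = 77.7199167
S ⇒ negate
Lon: split at 3 digits → 136° and 40.0854′; 136 + 40.0854/60 = 136.6680900
W → negative

-77.719917, -136.668090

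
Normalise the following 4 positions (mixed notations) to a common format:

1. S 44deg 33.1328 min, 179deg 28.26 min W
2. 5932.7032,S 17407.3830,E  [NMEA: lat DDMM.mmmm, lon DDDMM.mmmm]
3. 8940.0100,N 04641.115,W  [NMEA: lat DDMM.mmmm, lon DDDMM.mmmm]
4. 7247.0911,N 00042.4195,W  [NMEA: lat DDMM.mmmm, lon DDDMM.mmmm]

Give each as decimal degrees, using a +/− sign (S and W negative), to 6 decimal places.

1. -44.552213, -179.471000
2. -59.545053, 174.123050
3. 89.666833, -46.685250
4. 72.784852, -0.706992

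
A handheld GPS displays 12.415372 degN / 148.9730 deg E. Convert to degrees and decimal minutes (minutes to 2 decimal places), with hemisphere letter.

12° 24.92′ N, 148° 58.38′ E

φ: 12° + 0.415372 × 60 = 12° 24.9223′
λ: minutes = (148.973000 − 148) × 60 = 58.3800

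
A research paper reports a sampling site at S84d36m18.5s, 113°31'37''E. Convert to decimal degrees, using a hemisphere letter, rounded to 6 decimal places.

84.605139° S, 113.526944° E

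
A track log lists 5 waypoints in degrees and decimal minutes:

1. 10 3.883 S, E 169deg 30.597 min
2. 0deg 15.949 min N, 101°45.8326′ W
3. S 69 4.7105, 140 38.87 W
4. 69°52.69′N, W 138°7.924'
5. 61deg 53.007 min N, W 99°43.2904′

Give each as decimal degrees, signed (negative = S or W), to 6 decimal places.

1. -10.064717, 169.509950
2. 0.265817, -101.763877
3. -69.078508, -140.647833
4. 69.878167, -138.132067
5. 61.883450, -99.721507

Point 1:
  φ: 10 + 3.883/60 = 10.0647167
  S ⇒ negate
  Longitude: 169 + 30.597/60 = 169.5099500
  E ⇒ keep positive
Point 2:
  Lat: 0 + 15.949/60 = 0.2658167
  N ⇒ keep positive
  Longitude: 101 + 45.8326/60 = 101.7638767
  hemisphere W, so the sign is −
Point 3:
  Lat: 4.7105′ = 0.078508°; total 69.0785083
  hemisphere S, so the sign is −
  Lon: 38.87′ = 0.647833°; total 140.6478333
  W → negative
Point 4:
  Lat: 52.69′ = 0.878167°; total 69.8781667
  N → positive
  λ: 138 + 7.924/60 = 138.1320667
  W → negative
Point 5:
  φ: 61 + 53.007/60 = 61.8834500
  N ⇒ keep positive
  Longitude: 99 + 43.2904/60 = 99.7215067
  hemisphere W, so the sign is −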